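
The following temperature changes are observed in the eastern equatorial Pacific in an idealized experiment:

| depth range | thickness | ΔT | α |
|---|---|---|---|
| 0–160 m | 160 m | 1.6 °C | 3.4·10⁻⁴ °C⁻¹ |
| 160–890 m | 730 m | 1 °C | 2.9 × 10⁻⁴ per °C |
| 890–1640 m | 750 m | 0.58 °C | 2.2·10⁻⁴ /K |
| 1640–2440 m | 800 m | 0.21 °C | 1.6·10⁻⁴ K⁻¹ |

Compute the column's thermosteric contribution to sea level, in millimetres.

Δh = 421 mm

0–160 m: 1.6 × 3.4×10⁻⁴ × 160 = 0.08704 m
730 × 1 × 2.9×10⁻⁴ = 0.21170 m
890–1640 m: 0.58 × 2.2×10⁻⁴ × 750 = 0.09570 m
1.6×10⁻⁴ × 0.21 × 800 = 0.02688 m
Δh = 0.08704 + 0.21170 + 0.09570 + 0.02688 = 0.42132 m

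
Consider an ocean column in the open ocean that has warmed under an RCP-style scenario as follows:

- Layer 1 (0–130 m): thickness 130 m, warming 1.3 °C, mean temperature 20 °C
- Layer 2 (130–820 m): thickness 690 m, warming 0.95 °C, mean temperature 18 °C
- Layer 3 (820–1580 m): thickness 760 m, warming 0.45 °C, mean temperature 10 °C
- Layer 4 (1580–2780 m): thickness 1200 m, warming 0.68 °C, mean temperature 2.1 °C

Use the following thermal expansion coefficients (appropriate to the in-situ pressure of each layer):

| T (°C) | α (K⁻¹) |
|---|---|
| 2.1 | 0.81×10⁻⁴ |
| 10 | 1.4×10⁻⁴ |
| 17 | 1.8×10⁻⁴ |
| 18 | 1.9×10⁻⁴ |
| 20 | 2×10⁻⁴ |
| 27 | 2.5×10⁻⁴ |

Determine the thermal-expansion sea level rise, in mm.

Δh = 270 mm

Layer 1 at 20 °C → α = 2×10⁻⁴ K⁻¹
Layer 2 at 18 °C → α = 1.9×10⁻⁴ K⁻¹
Layer 3 at 10 °C → α = 1.4×10⁻⁴ K⁻¹
Layer 4 at 2.1 °C → α = 0.81×10⁻⁴ K⁻¹
0–130 m: 1.3 × 130 × 2×10⁻⁴ = 0.03380 m
130–820 m: 1.9×10⁻⁴ × 690 × 0.95 = 0.124545 m
820–1580 m: 1.4×10⁻⁴ × 760 × 0.45 = 0.04788 m
0.68 × 0.81×10⁻⁴ × 1200 = 0.066096 m
Δh = 0.03380 + 0.124545 + 0.04788 + 0.066096 = 0.272321 m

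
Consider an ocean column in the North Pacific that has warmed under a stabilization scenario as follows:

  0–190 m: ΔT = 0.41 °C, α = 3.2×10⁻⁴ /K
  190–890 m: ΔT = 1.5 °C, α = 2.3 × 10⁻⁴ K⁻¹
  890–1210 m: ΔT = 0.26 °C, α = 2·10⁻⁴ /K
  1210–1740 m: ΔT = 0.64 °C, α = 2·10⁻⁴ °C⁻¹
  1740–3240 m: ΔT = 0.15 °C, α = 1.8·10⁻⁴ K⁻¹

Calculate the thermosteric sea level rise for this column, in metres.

3.2×10⁻⁴ × 0.41 × 190 = 0.024928 m
190–890 m: 700 × 1.5 × 2.3×10⁻⁴ = 0.24150 m
Layer 3: 2×10⁻⁴ × 0.26 × 320 = 0.01664 m
Layer 4: 0.64 × 530 × 2×10⁻⁴ = 0.06784 m
Layer 5: 1500 × 1.8×10⁻⁴ × 0.15 = 0.04050 m
Δh = 0.024928 + 0.24150 + 0.01664 + 0.06784 + 0.04050 = 0.391408 m

0.39 m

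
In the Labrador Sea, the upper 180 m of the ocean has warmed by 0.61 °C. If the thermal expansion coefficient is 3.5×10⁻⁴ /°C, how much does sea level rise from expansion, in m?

Δh = αΔT·H = 3.5×10⁻⁴ × 0.61 × 180 = 0.03843 m

0.0384 m of thermosteric rise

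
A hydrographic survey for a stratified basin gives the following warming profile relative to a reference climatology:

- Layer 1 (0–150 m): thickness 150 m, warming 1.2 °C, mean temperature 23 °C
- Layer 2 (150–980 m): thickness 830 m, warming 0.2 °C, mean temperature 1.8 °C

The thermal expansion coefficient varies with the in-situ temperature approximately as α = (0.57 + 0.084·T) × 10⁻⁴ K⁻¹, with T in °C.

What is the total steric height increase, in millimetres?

Layer 1: α = (0.57 + 0.084×23)×10⁻⁴ = 2.502×10⁻⁴ K⁻¹
Layer 2: α = (0.57 + 0.084×1.8)×10⁻⁴ = 0.7212×10⁻⁴ K⁻¹
Layer 1: 1.2 × 2.502×10⁻⁴ × 150 = 0.045036 m
150–980 m: 0.2 × 830 × 0.7212×10⁻⁴ = 0.01197192 m
Δh = 0.045036 + 0.01197192 = 0.05700792 m

57.0 mm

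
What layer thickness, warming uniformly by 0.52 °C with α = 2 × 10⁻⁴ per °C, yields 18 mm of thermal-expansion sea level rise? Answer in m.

H ≈ 170 m

H = Δh/(αΔT) = 0.018 / (2×10⁻⁴ × 0.52) ≈ 173.1 m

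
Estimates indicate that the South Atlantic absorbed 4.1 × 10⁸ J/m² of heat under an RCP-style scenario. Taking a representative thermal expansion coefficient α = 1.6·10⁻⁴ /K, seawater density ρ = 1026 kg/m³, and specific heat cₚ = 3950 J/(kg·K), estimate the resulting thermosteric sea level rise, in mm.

16 mm of thermosteric rise

Δh = αQ/(ρcₚ) = 1.6×10⁻⁴ × 4.1×10⁸ / (1026 × 3950) ≈ 0.016187 m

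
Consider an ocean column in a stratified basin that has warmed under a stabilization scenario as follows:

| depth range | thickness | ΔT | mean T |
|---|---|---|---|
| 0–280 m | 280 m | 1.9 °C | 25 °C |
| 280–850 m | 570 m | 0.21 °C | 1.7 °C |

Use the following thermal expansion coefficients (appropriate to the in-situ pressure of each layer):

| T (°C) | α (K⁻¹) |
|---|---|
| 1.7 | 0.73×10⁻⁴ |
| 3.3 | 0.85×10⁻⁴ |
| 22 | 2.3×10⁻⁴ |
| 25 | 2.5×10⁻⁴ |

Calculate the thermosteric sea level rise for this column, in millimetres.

Layer 1 at 25 °C → α = 2.5×10⁻⁴ K⁻¹
Layer 2 at 1.7 °C → α = 0.73×10⁻⁴ K⁻¹
0–280 m: 1.9 × 280 × 2.5×10⁻⁴ = 0.13300 m
Layer 2: 570 × 0.21 × 0.73×10⁻⁴ = 0.0087381 m
Δh = 0.13300 + 0.0087381 = 0.1417381 m

Δh = 142 mm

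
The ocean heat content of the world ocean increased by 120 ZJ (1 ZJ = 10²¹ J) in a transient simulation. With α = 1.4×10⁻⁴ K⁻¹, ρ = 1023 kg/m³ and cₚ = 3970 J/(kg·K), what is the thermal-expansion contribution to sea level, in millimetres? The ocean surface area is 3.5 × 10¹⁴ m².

Per unit area: Q = 120×10²¹ / (3.5×10¹⁴) ≈ 3.429×10⁸ J/m²
Δh = αQ/(ρcₚ) = 1.4×10⁻⁴ × 3.429×10⁸ / (1023 × 3970) ≈ 0.01182 m

Δh = 11.8 mm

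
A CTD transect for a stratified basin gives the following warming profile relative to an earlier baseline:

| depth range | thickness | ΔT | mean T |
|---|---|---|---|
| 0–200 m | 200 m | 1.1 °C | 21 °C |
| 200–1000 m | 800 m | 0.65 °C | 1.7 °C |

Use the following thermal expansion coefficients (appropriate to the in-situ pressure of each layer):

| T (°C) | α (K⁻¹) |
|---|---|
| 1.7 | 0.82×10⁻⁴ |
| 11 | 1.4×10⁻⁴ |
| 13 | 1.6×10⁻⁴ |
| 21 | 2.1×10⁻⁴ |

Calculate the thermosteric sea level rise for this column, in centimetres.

Layer 1 at 21 °C → α = 2.1×10⁻⁴ K⁻¹
Layer 2 at 1.7 °C → α = 0.82×10⁻⁴ K⁻¹
0–200 m: 200 × 2.1×10⁻⁴ × 1.1 = 0.04620 m
Layer 2: 0.82×10⁻⁴ × 0.65 × 800 = 0.04264 m
Δh = 0.04620 + 0.04264 = 0.08884 m

Δh ≈ 8.9 cm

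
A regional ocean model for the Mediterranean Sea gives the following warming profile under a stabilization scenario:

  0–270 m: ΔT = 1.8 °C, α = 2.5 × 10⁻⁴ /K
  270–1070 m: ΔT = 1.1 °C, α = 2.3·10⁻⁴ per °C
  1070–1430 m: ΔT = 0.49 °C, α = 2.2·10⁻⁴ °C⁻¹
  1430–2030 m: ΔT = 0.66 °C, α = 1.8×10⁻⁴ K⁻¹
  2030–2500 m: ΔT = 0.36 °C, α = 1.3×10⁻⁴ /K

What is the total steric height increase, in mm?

Δh = 460 mm

270 × 2.5×10⁻⁴ × 1.8 = 0.12150 m
Layer 2: 2.3×10⁻⁴ × 1.1 × 800 = 0.20240 m
Layer 3: 2.2×10⁻⁴ × 0.49 × 360 = 0.038808 m
1430–2030 m: 0.66 × 600 × 1.8×10⁻⁴ = 0.07128 m
Layer 5: 470 × 1.3×10⁻⁴ × 0.36 = 0.021996 m
Δh = 0.12150 + 0.20240 + 0.038808 + 0.07128 + 0.021996 = 0.455984 m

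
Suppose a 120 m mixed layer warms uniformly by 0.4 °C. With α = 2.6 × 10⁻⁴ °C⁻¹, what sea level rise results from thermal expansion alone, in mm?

Δh = 12 mm

Δh = αΔT·H = 2.6×10⁻⁴ × 0.4 × 120 = 0.01248 m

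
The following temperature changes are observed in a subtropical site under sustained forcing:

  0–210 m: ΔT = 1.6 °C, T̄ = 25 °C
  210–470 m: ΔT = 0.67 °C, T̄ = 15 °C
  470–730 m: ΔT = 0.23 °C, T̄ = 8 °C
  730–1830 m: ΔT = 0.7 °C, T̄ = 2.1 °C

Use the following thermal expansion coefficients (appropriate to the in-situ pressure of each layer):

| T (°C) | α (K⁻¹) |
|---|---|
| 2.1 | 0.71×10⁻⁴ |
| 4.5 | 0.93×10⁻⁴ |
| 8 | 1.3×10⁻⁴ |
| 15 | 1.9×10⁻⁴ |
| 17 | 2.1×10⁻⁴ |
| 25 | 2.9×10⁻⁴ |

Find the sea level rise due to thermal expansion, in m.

Layer 1 at 25 °C → α = 2.9×10⁻⁴ K⁻¹
Layer 2 at 15 °C → α = 1.9×10⁻⁴ K⁻¹
Layer 3 at 8 °C → α = 1.3×10⁻⁴ K⁻¹
Layer 4 at 2.1 °C → α = 0.71×10⁻⁴ K⁻¹
Layer 1: 1.6 × 210 × 2.9×10⁻⁴ = 0.09744 m
Layer 2: 0.67 × 260 × 1.9×10⁻⁴ = 0.033098 m
1.3×10⁻⁴ × 260 × 0.23 = 0.007774 m
730–1830 m: 1100 × 0.7 × 0.71×10⁻⁴ = 0.05467 m
Δh = 0.09744 + 0.033098 + 0.007774 + 0.05467 = 0.192982 m ≈ 0.193 m

about 0.193 m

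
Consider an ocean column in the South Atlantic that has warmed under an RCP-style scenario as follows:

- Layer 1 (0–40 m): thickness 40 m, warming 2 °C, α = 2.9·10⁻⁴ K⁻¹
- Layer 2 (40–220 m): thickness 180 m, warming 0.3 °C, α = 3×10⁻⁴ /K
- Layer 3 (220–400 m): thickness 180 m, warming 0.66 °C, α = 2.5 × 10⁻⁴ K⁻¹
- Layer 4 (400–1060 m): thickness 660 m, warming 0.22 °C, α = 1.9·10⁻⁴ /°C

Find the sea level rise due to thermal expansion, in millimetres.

Δh ≈ 96.7 mm

2 × 2.9×10⁻⁴ × 40 = 0.02320 m
Layer 2: 3×10⁻⁴ × 180 × 0.3 = 0.01620 m
Layer 3: 180 × 0.66 × 2.5×10⁻⁴ = 0.02970 m
0.22 × 1.9×10⁻⁴ × 660 = 0.027588 m
Δh = 0.02320 + 0.01620 + 0.02970 + 0.027588 = 0.096688 m ≈ 96.7 mm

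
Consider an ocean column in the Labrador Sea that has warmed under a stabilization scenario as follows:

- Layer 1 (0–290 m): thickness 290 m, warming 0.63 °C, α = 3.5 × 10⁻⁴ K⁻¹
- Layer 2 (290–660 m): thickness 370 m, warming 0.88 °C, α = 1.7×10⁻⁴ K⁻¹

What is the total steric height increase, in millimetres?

3.5×10⁻⁴ × 0.63 × 290 = 0.063945 m
0.88 × 370 × 1.7×10⁻⁴ = 0.055352 m
Δh = 0.063945 + 0.055352 = 0.119297 m

about 119 mm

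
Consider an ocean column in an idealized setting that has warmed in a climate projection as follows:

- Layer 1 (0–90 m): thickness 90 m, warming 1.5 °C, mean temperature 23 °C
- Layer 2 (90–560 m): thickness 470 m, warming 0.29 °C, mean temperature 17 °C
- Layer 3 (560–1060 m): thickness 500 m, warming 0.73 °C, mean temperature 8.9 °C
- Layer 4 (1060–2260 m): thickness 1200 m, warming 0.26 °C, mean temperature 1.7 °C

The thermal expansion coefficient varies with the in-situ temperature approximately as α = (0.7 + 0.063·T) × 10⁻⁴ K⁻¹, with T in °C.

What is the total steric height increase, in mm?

Δh = 124 mm

Layer 1: α = (0.7 + 0.063×23)×10⁻⁴ = 2.149×10⁻⁴ K⁻¹
Layer 2: α = (0.7 + 0.063×17)×10⁻⁴ = 1.771×10⁻⁴ K⁻¹
Layer 3: α = (0.7 + 0.063×8.9)×10⁻⁴ = 1.2607×10⁻⁴ K⁻¹
Layer 4: α = (0.7 + 0.063×1.7)×10⁻⁴ = 0.8071×10⁻⁴ K⁻¹
2.149×10⁻⁴ × 90 × 1.5 = 0.0290115 m
1.771×10⁻⁴ × 470 × 0.29 = 0.02413873 m
Layer 3: 500 × 0.73 × 1.2607×10⁻⁴ = 0.04601555 m
1060–2260 m: 0.8071×10⁻⁴ × 0.26 × 1200 = 0.02518152 m
Δh = 0.0290115 + 0.02413873 + 0.04601555 + 0.02518152 = 0.1243473 m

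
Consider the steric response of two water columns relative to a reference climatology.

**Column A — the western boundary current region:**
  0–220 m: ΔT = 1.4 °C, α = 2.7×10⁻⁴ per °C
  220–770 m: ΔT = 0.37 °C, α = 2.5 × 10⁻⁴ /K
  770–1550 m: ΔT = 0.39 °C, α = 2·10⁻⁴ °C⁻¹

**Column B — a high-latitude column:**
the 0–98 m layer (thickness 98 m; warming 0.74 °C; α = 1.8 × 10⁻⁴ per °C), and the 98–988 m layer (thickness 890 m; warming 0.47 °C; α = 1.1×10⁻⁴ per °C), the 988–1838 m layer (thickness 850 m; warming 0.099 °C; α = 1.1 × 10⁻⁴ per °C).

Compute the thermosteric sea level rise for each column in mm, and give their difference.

A: 190 mm; B: 68 mm; difference 130 mm

A 0–220 m: 220 × 2.7×10⁻⁴ × 1.4 = 0.08316 m
A Layer 2: 550 × 2.5×10⁻⁴ × 0.37 = 0.050875 m
A Layer 3: 2×10⁻⁴ × 780 × 0.39 = 0.06084 m
A total: 0.194875 m
B 0.74 × 98 × 1.8×10⁻⁴ = 0.0130536 m
B 98–988 m: 1.1×10⁻⁴ × 0.47 × 890 = 0.046013 m
B 988–1838 m: 0.099 × 1.1×10⁻⁴ × 850 = 0.0092565 m
B total: 0.0683231 m
Difference: 0.194875 − 0.0683231 = 0.1265519 m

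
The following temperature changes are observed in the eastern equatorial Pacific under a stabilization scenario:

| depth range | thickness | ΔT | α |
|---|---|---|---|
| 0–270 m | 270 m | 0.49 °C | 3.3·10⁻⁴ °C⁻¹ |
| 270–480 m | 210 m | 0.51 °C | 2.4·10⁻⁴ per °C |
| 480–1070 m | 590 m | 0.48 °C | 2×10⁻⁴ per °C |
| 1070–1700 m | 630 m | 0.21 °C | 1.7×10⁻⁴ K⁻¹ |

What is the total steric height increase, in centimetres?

0–270 m: 0.49 × 270 × 3.3×10⁻⁴ = 0.043659 m
210 × 2.4×10⁻⁴ × 0.51 = 0.025704 m
Layer 3: 0.48 × 590 × 2×10⁻⁴ = 0.05664 m
1070–1700 m: 0.21 × 630 × 1.7×10⁻⁴ = 0.022491 m
Δh = 0.043659 + 0.025704 + 0.05664 + 0.022491 = 0.148494 m

Δh ≈ 15 cm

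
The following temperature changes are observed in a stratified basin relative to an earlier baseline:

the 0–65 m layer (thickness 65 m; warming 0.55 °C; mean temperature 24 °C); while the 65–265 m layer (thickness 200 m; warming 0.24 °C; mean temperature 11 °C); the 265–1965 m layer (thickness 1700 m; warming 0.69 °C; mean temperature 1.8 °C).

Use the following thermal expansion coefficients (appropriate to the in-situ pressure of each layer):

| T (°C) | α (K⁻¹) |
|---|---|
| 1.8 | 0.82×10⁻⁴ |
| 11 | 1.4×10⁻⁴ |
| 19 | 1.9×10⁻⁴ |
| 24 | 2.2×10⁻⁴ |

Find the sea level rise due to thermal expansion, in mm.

Layer 1 at 24 °C → α = 2.2×10⁻⁴ K⁻¹
Layer 2 at 11 °C → α = 1.4×10⁻⁴ K⁻¹
Layer 3 at 1.8 °C → α = 0.82×10⁻⁴ K⁻¹
65 × 2.2×10⁻⁴ × 0.55 = 0.007865 m
1.4×10⁻⁴ × 0.24 × 200 = 0.00672 m
265–1965 m: 0.69 × 1700 × 0.82×10⁻⁴ = 0.096186 m
Δh = 0.007865 + 0.00672 + 0.096186 = 0.110771 m

110 mm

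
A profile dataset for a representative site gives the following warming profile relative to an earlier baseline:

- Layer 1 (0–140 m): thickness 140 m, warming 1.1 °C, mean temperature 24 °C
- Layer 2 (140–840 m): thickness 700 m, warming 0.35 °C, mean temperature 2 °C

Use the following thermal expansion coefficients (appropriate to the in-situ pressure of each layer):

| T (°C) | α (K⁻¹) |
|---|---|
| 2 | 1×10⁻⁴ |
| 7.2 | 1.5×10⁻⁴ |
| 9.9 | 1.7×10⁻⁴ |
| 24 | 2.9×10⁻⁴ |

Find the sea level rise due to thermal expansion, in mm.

about 69.2 mm

Layer 1 at 24 °C → α = 2.9×10⁻⁴ K⁻¹
Layer 2 at 2 °C → α = 1×10⁻⁴ K⁻¹
2.9×10⁻⁴ × 140 × 1.1 = 0.04466 m
Layer 2: 0.35 × 700 × 1×10⁻⁴ = 0.02450 m
Δh = 0.04466 + 0.02450 = 0.06916 m ≈ 69.2 mm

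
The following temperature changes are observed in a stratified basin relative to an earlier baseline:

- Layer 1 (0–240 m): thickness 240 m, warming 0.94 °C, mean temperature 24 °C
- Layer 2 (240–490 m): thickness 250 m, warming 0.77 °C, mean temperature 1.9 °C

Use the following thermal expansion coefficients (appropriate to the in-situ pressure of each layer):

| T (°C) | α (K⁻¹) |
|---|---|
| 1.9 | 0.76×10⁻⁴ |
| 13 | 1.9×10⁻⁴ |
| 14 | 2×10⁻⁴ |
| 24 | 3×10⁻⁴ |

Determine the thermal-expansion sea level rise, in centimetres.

Layer 1 at 24 °C → α = 3×10⁻⁴ K⁻¹
Layer 2 at 1.9 °C → α = 0.76×10⁻⁴ K⁻¹
Layer 1: 3×10⁻⁴ × 0.94 × 240 = 0.06768 m
240–490 m: 0.76×10⁻⁴ × 0.77 × 250 = 0.01463 m
Δh = 0.06768 + 0.01463 = 0.08231 m

8.23 cm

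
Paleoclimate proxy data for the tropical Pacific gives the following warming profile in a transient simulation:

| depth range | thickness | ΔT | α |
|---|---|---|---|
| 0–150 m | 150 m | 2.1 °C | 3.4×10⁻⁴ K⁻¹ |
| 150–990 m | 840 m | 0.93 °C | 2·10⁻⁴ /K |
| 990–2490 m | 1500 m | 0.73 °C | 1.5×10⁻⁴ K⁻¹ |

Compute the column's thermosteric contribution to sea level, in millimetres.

3.4×10⁻⁴ × 2.1 × 150 = 0.10710 m
150–990 m: 0.93 × 2×10⁻⁴ × 840 = 0.15624 m
1.5×10⁻⁴ × 0.73 × 1500 = 0.16425 m
Δh = 0.10710 + 0.15624 + 0.16425 = 0.42759 m

Δh = 428 mm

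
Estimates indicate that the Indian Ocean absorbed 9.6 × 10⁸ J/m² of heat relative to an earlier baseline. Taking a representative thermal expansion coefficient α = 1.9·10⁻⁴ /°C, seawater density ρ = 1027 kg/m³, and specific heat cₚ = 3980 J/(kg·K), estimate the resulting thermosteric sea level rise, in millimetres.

Δh = αQ/(ρcₚ) = 1.9×10⁻⁴ × 9.6×10⁸ / (1027 × 3980) ≈ 0.044624 m

Δh = 45 mm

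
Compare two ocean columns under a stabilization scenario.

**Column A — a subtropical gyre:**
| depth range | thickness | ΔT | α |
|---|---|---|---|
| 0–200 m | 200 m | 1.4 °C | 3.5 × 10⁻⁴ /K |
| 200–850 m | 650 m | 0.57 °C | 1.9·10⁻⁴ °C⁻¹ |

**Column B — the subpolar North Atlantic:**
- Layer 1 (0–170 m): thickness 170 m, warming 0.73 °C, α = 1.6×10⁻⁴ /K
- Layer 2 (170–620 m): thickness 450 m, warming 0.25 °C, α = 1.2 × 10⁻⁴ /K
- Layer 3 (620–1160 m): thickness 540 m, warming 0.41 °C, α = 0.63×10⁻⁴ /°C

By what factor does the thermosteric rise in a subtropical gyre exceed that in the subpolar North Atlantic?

≈ 3.56×

A Layer 1: 1.4 × 200 × 3.5×10⁻⁴ = 0.09800 m
A Layer 2: 650 × 1.9×10⁻⁴ × 0.57 = 0.070395 m
A total: 0.168395 m
B 0–170 m: 1.6×10⁻⁴ × 0.73 × 170 = 0.019856 m
B 170–620 m: 0.25 × 450 × 1.2×10⁻⁴ = 0.01350 m
B 620–1160 m: 0.63×10⁻⁴ × 540 × 0.41 = 0.0139482 m
B total: 0.0473042 m
Ratio: 0.168395 / 0.0473042 ≈ 3.560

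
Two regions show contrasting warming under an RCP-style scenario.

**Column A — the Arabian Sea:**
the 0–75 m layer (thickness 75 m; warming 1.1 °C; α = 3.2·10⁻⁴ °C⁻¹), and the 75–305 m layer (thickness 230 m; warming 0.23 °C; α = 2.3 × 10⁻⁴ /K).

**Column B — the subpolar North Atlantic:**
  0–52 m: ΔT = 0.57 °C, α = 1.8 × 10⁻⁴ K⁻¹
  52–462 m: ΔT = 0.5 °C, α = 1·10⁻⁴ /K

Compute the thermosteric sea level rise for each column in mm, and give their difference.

A Layer 1: 75 × 1.1 × 3.2×10⁻⁴ = 0.02640 m
A Layer 2: 230 × 0.23 × 2.3×10⁻⁴ = 0.012167 m
A total: 0.038567 m
B Layer 1: 1.8×10⁻⁴ × 52 × 0.57 = 0.0053352 m
B Layer 2: 0.5 × 410 × 1×10⁻⁴ = 0.02050 m
B total: 0.0258352 m
Difference: 0.038567 − 0.0258352 = 0.0127318 m

A: 39 mm; B: 26 mm; difference 13 mm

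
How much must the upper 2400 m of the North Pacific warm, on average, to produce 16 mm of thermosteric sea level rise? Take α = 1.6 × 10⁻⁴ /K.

0.042 °C

ΔT = Δh/(αH) = 0.016 / (1.6×10⁻⁴ × 2400) ≈ 0.04167 °C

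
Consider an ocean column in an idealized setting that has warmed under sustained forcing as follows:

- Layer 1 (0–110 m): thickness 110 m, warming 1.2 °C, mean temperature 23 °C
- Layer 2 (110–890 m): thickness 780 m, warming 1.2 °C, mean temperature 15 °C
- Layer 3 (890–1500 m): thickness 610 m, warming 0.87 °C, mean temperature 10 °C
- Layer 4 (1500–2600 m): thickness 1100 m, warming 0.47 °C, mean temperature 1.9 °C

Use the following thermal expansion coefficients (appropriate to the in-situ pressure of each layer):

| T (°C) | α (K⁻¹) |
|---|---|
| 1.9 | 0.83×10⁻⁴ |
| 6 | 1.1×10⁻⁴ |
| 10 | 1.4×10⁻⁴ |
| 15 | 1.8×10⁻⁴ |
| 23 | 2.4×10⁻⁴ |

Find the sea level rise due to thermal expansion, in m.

about 0.317 m

Layer 1 at 23 °C → α = 2.4×10⁻⁴ K⁻¹
Layer 2 at 15 °C → α = 1.8×10⁻⁴ K⁻¹
Layer 3 at 10 °C → α = 1.4×10⁻⁴ K⁻¹
Layer 4 at 1.9 °C → α = 0.83×10⁻⁴ K⁻¹
Layer 1: 1.2 × 2.4×10⁻⁴ × 110 = 0.03168 m
780 × 1.8×10⁻⁴ × 1.2 = 0.16848 m
Layer 3: 1.4×10⁻⁴ × 0.87 × 610 = 0.074298 m
0.47 × 1100 × 0.83×10⁻⁴ = 0.042911 m
Δh = 0.03168 + 0.16848 + 0.074298 + 0.042911 = 0.317369 m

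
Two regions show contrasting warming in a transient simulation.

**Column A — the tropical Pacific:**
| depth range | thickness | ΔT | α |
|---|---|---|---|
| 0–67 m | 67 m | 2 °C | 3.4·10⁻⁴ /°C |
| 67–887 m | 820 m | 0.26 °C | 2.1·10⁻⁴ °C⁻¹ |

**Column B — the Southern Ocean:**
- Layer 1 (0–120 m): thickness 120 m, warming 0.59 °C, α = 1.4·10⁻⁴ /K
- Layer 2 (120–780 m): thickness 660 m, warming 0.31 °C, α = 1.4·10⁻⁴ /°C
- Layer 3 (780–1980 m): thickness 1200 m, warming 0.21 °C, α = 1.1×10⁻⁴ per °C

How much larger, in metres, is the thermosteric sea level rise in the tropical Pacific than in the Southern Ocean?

A 2 × 3.4×10⁻⁴ × 67 = 0.04556 m
A 67–887 m: 820 × 2.1×10⁻⁴ × 0.26 = 0.044772 m
A total: 0.090332 m
B Layer 1: 120 × 1.4×10⁻⁴ × 0.59 = 0.009912 m
B 660 × 0.31 × 1.4×10⁻⁴ = 0.028644 m
B 780–1980 m: 0.21 × 1200 × 1.1×10⁻⁴ = 0.02772 m
B total: 0.066276 m
Difference: 0.090332 − 0.066276 = 0.024056 m

0.024 m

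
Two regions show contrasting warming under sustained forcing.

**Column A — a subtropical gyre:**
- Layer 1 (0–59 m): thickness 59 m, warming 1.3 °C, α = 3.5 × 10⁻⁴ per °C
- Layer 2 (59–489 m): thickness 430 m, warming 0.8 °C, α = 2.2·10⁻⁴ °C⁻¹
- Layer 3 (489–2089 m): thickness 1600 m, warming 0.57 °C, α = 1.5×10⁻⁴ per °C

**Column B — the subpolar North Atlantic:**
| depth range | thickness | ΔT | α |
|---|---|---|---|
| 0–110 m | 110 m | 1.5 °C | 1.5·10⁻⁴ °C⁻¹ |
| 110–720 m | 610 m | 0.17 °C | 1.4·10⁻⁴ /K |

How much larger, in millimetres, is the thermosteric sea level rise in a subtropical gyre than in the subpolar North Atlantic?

Δh_A − Δh_B ≈ 200 mm

A Layer 1: 3.5×10⁻⁴ × 59 × 1.3 = 0.026845 m
A 59–489 m: 2.2×10⁻⁴ × 0.8 × 430 = 0.07568 m
A 1600 × 1.5×10⁻⁴ × 0.57 = 0.13680 m
A total: 0.239325 m
B 1.5×10⁻⁴ × 110 × 1.5 = 0.02475 m
B 610 × 0.17 × 1.4×10⁻⁴ = 0.014518 m
B total: 0.039268 m
Difference: 0.239325 − 0.039268 = 0.200057 m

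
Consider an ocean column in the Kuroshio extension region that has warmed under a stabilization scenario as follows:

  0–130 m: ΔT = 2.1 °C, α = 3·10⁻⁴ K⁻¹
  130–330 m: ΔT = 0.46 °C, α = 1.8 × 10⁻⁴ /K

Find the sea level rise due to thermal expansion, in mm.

0–130 m: 2.1 × 130 × 3×10⁻⁴ = 0.08190 m
200 × 0.46 × 1.8×10⁻⁴ = 0.01656 m
Δh = 0.08190 + 0.01656 = 0.09846 m

Δh = 98.5 mm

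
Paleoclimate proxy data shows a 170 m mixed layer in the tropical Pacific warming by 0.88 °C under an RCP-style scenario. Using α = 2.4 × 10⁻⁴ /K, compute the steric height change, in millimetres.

36 mm of thermosteric rise

Δh = αΔT·H = 2.4×10⁻⁴ × 0.88 × 170 = 0.035904 m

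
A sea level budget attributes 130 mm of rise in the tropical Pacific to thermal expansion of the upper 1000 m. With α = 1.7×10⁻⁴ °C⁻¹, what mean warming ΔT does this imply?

about 0.76 °C

ΔT = Δh/(αH) = 0.13 / (1.7×10⁻⁴ × 1000) ≈ 0.7647 °C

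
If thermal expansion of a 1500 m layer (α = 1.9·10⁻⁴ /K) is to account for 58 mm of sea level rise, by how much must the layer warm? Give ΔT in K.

ΔT = Δh/(αH) = 0.058 / (1.9×10⁻⁴ × 1500) ≈ 0.2035 K

0.20 K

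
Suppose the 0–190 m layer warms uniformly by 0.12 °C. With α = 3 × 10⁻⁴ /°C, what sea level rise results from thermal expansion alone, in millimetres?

Δh = αΔT·H = 3×10⁻⁴ × 0.12 × 190 = 0.00684 m

6.84 mm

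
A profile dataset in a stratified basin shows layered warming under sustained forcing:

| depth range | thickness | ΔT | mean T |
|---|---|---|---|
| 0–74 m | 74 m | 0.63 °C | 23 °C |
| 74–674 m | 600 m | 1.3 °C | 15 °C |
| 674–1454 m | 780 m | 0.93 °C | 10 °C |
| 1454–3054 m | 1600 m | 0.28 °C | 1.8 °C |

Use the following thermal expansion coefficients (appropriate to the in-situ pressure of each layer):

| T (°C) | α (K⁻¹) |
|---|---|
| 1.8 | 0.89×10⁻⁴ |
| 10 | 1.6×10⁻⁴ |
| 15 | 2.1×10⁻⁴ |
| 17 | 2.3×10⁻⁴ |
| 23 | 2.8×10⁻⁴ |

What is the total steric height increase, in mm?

Layer 1 at 23 °C → α = 2.8×10⁻⁴ K⁻¹
Layer 2 at 15 °C → α = 2.1×10⁻⁴ K⁻¹
Layer 3 at 10 °C → α = 1.6×10⁻⁴ K⁻¹
Layer 4 at 1.8 °C → α = 0.89×10⁻⁴ K⁻¹
Layer 1: 0.63 × 74 × 2.8×10⁻⁴ = 0.0130536 m
1.3 × 2.1×10⁻⁴ × 600 = 0.16380 m
674–1454 m: 780 × 0.93 × 1.6×10⁻⁴ = 0.116064 m
Layer 4: 1600 × 0.28 × 0.89×10⁻⁴ = 0.039872 m
Δh = 0.0130536 + 0.16380 + 0.116064 + 0.039872 = 0.3327896 m ≈ 333 mm

about 333 mm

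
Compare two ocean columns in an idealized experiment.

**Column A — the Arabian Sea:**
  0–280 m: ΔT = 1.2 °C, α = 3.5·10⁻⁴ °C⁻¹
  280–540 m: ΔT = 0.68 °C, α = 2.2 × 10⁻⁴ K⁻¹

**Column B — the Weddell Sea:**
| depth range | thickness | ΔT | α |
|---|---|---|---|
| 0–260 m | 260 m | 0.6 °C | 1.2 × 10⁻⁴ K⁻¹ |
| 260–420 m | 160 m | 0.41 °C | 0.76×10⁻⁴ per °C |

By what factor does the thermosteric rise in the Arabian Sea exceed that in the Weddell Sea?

a factor of 6.6

A Layer 1: 280 × 1.2 × 3.5×10⁻⁴ = 0.11760 m
A Layer 2: 0.68 × 2.2×10⁻⁴ × 260 = 0.038896 m
A total: 0.156496 m
B 0.6 × 260 × 1.2×10⁻⁴ = 0.01872 m
B 260–420 m: 160 × 0.41 × 0.76×10⁻⁴ = 0.0049856 m
B total: 0.0237056 m
Ratio: 0.156496 / 0.0237056 ≈ 6.602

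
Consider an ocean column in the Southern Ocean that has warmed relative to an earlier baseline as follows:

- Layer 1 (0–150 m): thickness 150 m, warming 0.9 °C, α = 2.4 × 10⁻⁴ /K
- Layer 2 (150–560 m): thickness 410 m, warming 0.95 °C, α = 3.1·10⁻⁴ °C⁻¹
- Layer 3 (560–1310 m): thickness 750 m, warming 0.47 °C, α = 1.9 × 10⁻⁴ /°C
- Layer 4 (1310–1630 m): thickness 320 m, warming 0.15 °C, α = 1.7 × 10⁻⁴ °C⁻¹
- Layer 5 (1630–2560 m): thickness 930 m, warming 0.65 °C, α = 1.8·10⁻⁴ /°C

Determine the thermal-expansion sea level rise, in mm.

337 mm of thermosteric rise

Layer 1: 2.4×10⁻⁴ × 0.9 × 150 = 0.03240 m
Layer 2: 3.1×10⁻⁴ × 0.95 × 410 = 0.120745 m
750 × 1.9×10⁻⁴ × 0.47 = 0.066975 m
Layer 4: 320 × 0.15 × 1.7×10⁻⁴ = 0.00816 m
1.8×10⁻⁴ × 0.65 × 930 = 0.10881 m
Δh = 0.03240 + 0.120745 + 0.066975 + 0.00816 + 0.10881 = 0.33709 m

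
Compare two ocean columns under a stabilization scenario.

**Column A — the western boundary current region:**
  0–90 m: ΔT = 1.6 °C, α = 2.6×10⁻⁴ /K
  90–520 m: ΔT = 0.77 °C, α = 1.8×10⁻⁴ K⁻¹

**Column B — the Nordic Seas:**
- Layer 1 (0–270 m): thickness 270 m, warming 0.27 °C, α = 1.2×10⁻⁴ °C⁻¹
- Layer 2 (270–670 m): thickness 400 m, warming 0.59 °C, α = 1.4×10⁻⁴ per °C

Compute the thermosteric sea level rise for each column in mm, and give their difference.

Δh_A ≈ 97.0 mm, Δh_B ≈ 41.8 mm; difference ≈ 55.3 mm

A 90 × 1.6 × 2.6×10⁻⁴ = 0.03744 m
A 1.8×10⁻⁴ × 0.77 × 430 = 0.059598 m
A total: 0.097038 m
B 0–270 m: 270 × 1.2×10⁻⁴ × 0.27 = 0.008748 m
B 270–670 m: 400 × 0.59 × 1.4×10⁻⁴ = 0.03304 m
B total: 0.041788 m
Difference: 0.097038 − 0.041788 = 0.05525 m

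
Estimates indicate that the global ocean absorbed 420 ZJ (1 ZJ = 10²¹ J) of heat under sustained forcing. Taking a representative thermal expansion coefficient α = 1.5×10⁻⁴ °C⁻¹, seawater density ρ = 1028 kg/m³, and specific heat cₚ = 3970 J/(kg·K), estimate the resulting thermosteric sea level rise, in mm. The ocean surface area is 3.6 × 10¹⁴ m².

Δh = 42.9 mm

Per unit area: Q = 420×10²¹ / (3.6×10¹⁴) ≈ 1.167×10⁹ J/m²
Δh = αQ/(ρcₚ) = 1.5×10⁻⁴ × 1.167×10⁹ / (1028 × 3970) ≈ 0.042892 m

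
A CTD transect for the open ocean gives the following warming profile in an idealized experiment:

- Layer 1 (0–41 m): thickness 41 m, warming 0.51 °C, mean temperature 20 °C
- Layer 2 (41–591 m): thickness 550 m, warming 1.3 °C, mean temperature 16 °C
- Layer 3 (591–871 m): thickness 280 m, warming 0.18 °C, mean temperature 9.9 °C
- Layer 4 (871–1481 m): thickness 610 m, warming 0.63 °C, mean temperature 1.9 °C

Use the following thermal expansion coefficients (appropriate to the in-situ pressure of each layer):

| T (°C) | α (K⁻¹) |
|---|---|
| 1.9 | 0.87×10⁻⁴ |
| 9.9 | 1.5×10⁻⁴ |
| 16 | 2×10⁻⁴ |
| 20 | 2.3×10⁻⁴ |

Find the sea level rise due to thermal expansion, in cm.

about 18.9 cm

Layer 1 at 20 °C → α = 2.3×10⁻⁴ K⁻¹
Layer 2 at 16 °C → α = 2×10⁻⁴ K⁻¹
Layer 3 at 9.9 °C → α = 1.5×10⁻⁴ K⁻¹
Layer 4 at 1.9 °C → α = 0.87×10⁻⁴ K⁻¹
41 × 0.51 × 2.3×10⁻⁴ = 0.0048093 m
1.3 × 2×10⁻⁴ × 550 = 0.14300 m
Layer 3: 0.18 × 280 × 1.5×10⁻⁴ = 0.00756 m
0.87×10⁻⁴ × 0.63 × 610 = 0.0334341 m
Δh = 0.0048093 + 0.14300 + 0.00756 + 0.0334341 = 0.1888034 m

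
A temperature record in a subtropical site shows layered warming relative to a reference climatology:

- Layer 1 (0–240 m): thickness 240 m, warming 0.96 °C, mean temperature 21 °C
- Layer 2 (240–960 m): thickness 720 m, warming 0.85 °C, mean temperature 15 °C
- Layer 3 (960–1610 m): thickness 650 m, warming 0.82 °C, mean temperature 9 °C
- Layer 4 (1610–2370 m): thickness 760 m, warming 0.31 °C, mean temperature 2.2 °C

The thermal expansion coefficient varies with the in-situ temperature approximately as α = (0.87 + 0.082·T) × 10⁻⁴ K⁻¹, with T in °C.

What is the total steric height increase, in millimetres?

Layer 1: α = (0.87 + 0.082×21)×10⁻⁴ = 2.592×10⁻⁴ K⁻¹
Layer 2: α = (0.87 + 0.082×15)×10⁻⁴ = 2.1×10⁻⁴ K⁻¹
Layer 3: α = (0.87 + 0.082×9)×10⁻⁴ = 1.608×10⁻⁴ K⁻¹
Layer 4: α = (0.87 + 0.082×2.2)×10⁻⁴ = 1.0504×10⁻⁴ K⁻¹
Layer 1: 0.96 × 2.592×10⁻⁴ × 240 = 0.05971968 m
Layer 2: 0.85 × 2.1×10⁻⁴ × 720 = 0.12852 m
Layer 3: 1.608×10⁻⁴ × 0.82 × 650 = 0.0857064 m
1610–2370 m: 760 × 1.0504×10⁻⁴ × 0.31 = 0.024747424 m
Δh = 0.05971968 + 0.12852 + 0.0857064 + 0.024747424 = 0.298693504 m ≈ 299 mm

Δh = 299 mm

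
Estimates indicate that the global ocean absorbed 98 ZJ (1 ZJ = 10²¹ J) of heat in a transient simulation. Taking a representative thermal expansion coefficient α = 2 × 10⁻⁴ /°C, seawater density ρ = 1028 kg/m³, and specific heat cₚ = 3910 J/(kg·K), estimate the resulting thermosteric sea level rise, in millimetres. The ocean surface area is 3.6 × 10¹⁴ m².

Per unit area: Q = 98×10²¹ / (3.6×10¹⁴) ≈ 2.722×10⁸ J/m²
Δh = αQ/(ρcₚ) = 2×10⁻⁴ × 2.722×10⁸ / (1028 × 3910) ≈ 0.013544 m

14 mm of thermosteric rise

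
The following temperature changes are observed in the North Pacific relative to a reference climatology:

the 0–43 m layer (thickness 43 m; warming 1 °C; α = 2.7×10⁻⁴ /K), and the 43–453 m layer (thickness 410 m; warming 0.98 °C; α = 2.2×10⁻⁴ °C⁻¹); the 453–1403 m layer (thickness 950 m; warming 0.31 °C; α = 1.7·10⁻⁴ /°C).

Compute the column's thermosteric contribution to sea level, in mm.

0–43 m: 43 × 1 × 2.7×10⁻⁴ = 0.01161 m
410 × 2.2×10⁻⁴ × 0.98 = 0.088396 m
Layer 3: 0.31 × 1.7×10⁻⁴ × 950 = 0.050065 m
Δh = 0.01161 + 0.088396 + 0.050065 = 0.150071 m ≈ 150 mm

Δh = 150 mm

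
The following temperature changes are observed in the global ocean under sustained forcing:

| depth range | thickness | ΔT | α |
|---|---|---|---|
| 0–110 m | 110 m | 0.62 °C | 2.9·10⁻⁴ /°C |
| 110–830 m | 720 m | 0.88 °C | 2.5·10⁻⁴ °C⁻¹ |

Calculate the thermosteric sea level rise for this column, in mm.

Δh = 180 mm

0–110 m: 2.9×10⁻⁴ × 110 × 0.62 = 0.019778 m
110–830 m: 0.88 × 2.5×10⁻⁴ × 720 = 0.15840 m
Δh = 0.019778 + 0.15840 = 0.178178 m ≈ 180 mm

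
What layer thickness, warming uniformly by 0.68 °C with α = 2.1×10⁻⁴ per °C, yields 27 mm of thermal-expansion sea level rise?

190 m

H = Δh/(αΔT) = 0.027 / (2.1×10⁻⁴ × 0.68) ≈ 189.1 m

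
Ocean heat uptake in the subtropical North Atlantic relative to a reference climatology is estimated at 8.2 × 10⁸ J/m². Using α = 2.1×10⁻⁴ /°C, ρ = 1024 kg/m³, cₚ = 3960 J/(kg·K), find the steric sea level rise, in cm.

Δh = αQ/(ρcₚ) = 2.1×10⁻⁴ × 8.2×10⁸ / (1024 × 3960) ≈ 0.042466 m

4.2 cm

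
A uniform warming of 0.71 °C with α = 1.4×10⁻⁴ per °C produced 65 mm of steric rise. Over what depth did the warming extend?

654 m

H = Δh/(αΔT) = 0.065 / (1.4×10⁻⁴ × 0.71) ≈ 653.9 m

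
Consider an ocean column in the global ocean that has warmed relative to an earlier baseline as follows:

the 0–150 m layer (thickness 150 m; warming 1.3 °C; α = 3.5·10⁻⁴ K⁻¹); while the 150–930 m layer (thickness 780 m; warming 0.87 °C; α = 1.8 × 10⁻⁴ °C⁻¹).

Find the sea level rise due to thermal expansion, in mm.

190 mm

1.3 × 150 × 3.5×10⁻⁴ = 0.06825 m
1.8×10⁻⁴ × 780 × 0.87 = 0.122148 m
Δh = 0.06825 + 0.122148 = 0.190398 m ≈ 190 mm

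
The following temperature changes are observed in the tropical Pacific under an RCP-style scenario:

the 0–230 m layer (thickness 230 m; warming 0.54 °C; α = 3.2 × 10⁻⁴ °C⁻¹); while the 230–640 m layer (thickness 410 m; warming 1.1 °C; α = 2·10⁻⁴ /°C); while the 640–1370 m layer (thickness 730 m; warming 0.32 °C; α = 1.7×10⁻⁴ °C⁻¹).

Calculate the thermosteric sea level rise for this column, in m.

0.54 × 230 × 3.2×10⁻⁴ = 0.039744 m
Layer 2: 2×10⁻⁴ × 1.1 × 410 = 0.09020 m
Layer 3: 730 × 1.7×10⁻⁴ × 0.32 = 0.039712 m
Δh = 0.039744 + 0.09020 + 0.039712 = 0.169656 m

about 0.170 m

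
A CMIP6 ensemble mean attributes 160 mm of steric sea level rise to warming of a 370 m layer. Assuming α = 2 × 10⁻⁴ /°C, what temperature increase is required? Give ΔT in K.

ΔT = Δh/(αH) = 0.16 / (2×10⁻⁴ × 370) ≈ 2.162 K

ΔT ≈ 2.16 K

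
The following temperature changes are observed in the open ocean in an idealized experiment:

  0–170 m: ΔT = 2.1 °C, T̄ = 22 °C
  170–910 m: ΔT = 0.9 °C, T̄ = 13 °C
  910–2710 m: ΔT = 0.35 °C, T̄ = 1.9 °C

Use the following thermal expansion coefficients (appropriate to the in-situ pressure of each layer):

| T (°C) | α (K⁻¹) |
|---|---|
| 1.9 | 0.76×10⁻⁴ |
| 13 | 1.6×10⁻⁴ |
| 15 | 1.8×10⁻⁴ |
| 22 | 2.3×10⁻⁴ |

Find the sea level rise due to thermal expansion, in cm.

Layer 1 at 22 °C → α = 2.3×10⁻⁴ K⁻¹
Layer 2 at 13 °C → α = 1.6×10⁻⁴ K⁻¹
Layer 3 at 1.9 °C → α = 0.76×10⁻⁴ K⁻¹
Layer 1: 2.1 × 170 × 2.3×10⁻⁴ = 0.08211 m
0.9 × 740 × 1.6×10⁻⁴ = 0.10656 m
Layer 3: 0.35 × 0.76×10⁻⁴ × 1800 = 0.04788 m
Δh = 0.08211 + 0.10656 + 0.04788 = 0.23655 m ≈ 23.7 cm

about 23.7 cm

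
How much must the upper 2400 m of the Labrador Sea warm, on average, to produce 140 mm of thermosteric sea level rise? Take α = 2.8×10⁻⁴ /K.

ΔT = Δh/(αH) = 0.14 / (2.8×10⁻⁴ × 2400) ≈ 0.2083 °C

0.208 °C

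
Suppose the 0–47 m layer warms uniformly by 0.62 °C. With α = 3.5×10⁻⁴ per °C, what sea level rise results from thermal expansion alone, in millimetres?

Δh = 10 mm

Δh = αΔT·H = 3.5×10⁻⁴ × 0.62 × 47 = 0.010199 m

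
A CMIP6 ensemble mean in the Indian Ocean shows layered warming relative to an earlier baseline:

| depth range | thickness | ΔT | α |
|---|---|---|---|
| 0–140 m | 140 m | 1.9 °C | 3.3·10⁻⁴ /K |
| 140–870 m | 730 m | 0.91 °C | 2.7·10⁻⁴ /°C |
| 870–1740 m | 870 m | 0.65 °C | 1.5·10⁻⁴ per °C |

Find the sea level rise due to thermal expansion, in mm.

Δh ≈ 352 mm

140 × 1.9 × 3.3×10⁻⁴ = 0.08778 m
2.7×10⁻⁴ × 730 × 0.91 = 0.179361 m
Layer 3: 1.5×10⁻⁴ × 870 × 0.65 = 0.084825 m
Δh = 0.08778 + 0.179361 + 0.084825 = 0.351966 m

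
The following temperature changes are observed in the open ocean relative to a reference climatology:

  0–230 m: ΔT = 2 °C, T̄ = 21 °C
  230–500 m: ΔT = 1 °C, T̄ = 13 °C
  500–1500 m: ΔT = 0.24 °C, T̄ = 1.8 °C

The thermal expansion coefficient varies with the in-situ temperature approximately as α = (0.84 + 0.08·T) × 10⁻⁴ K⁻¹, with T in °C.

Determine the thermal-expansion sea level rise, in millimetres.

Layer 1: α = (0.84 + 0.08×21)×10⁻⁴ = 2.52×10⁻⁴ K⁻¹
Layer 2: α = (0.84 + 0.08×13)×10⁻⁴ = 1.88×10⁻⁴ K⁻¹
Layer 3: α = (0.84 + 0.08×1.8)×10⁻⁴ = 0.984×10⁻⁴ K⁻¹
Layer 1: 230 × 2.52×10⁻⁴ × 2 = 0.11592 m
Layer 2: 1.88×10⁻⁴ × 1 × 270 = 0.05076 m
1000 × 0.24 × 0.984×10⁻⁴ = 0.023616 m
Δh = 0.11592 + 0.05076 + 0.023616 = 0.190296 m

190 mm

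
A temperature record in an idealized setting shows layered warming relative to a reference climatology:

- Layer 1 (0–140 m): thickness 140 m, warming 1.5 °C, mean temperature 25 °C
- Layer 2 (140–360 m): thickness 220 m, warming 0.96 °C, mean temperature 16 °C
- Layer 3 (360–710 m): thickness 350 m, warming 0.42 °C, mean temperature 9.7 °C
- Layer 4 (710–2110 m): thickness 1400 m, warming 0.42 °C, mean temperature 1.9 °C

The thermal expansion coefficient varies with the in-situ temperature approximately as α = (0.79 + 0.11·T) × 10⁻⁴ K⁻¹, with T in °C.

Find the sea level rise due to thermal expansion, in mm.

Δh ≈ 214 mm

Layer 1: α = (0.79 + 0.11×25)×10⁻⁴ = 3.54×10⁻⁴ K⁻¹
Layer 2: α = (0.79 + 0.11×16)×10⁻⁴ = 2.55×10⁻⁴ K⁻¹
Layer 3: α = (0.79 + 0.11×9.7)×10⁻⁴ = 1.857×10⁻⁴ K⁻¹
Layer 4: α = (0.79 + 0.11×1.9)×10⁻⁴ = 0.999×10⁻⁴ K⁻¹
0–140 m: 3.54×10⁻⁴ × 1.5 × 140 = 0.07434 m
140–360 m: 220 × 0.96 × 2.55×10⁻⁴ = 0.053856 m
Layer 3: 0.42 × 1.857×10⁻⁴ × 350 = 0.0272979 m
Layer 4: 0.999×10⁻⁴ × 1400 × 0.42 = 0.0587412 m
Δh = 0.07434 + 0.053856 + 0.0272979 + 0.0587412 = 0.2142351 m ≈ 214 mm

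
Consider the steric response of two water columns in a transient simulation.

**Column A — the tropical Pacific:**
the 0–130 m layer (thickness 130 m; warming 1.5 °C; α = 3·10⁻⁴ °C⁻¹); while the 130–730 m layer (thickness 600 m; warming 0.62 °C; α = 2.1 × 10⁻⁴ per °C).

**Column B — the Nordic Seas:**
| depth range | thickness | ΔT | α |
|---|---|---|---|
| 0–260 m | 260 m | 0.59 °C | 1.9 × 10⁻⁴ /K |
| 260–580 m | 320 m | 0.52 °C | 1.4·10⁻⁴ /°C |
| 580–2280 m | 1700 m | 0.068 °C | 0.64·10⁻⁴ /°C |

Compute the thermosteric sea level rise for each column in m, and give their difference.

Δh_A ≈ 0.137 m, Δh_B ≈ 0.0598 m; difference ≈ 0.0768 m

A Layer 1: 130 × 3×10⁻⁴ × 1.5 = 0.05850 m
A 130–730 m: 2.1×10⁻⁴ × 600 × 0.62 = 0.07812 m
A total: 0.13662 m
B 0–260 m: 1.9×10⁻⁴ × 260 × 0.59 = 0.029146 m
B 1.4×10⁻⁴ × 320 × 0.52 = 0.023296 m
B 1700 × 0.068 × 0.64×10⁻⁴ = 0.0073984 m
B total: 0.0598404 m
Difference: 0.13662 − 0.0598404 = 0.0767796 m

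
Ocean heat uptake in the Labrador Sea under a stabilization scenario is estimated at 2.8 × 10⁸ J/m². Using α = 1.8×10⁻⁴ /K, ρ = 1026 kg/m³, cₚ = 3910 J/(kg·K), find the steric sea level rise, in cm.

Δh = αQ/(ρcₚ) = 1.8×10⁻⁴ × 2.8×10⁸ / (1026 × 3910) ≈ 0.012563 m

Δh ≈ 1.26 cm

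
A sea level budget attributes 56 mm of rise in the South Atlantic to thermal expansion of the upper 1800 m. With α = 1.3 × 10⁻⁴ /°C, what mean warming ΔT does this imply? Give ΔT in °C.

ΔT = Δh/(αH) = 0.056 / (1.3×10⁻⁴ × 1800) ≈ 0.2393 °C

ΔT ≈ 0.24 °C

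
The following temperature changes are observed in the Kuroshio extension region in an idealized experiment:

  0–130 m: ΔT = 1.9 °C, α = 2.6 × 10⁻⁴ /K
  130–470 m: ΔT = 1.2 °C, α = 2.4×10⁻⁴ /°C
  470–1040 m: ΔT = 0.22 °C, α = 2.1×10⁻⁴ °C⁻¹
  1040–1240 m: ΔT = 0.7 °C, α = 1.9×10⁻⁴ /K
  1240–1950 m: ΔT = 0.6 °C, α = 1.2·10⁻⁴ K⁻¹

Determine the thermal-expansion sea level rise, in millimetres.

Layer 1: 1.9 × 2.6×10⁻⁴ × 130 = 0.06422 m
130–470 m: 2.4×10⁻⁴ × 340 × 1.2 = 0.09792 m
570 × 2.1×10⁻⁴ × 0.22 = 0.026334 m
Layer 4: 1.9×10⁻⁴ × 0.7 × 200 = 0.02660 m
1.2×10⁻⁴ × 710 × 0.6 = 0.05112 m
Δh = 0.06422 + 0.09792 + 0.026334 + 0.02660 + 0.05112 = 0.266194 m

Δh ≈ 266 mm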